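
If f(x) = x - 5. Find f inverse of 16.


Solve x - 5 = 16
x = (16 + 5) / 1 = 21

21


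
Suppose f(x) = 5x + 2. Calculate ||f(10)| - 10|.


f(10) = 52
|52| = 52
|52 - 10| = 42

42


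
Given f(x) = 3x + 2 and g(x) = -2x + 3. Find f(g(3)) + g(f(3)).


f(g(3)) = -7
g(f(3)) = -19
Sum = -26

-26


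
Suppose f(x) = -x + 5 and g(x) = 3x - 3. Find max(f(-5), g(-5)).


f(-5) = 10
g(-5) = -18
max = 10

10


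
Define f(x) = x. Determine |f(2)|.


f(2) = 2
|2| = 2

2


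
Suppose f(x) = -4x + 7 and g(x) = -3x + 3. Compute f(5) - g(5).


f(5) = -13
g(5) = -12
Difference = -1

-1


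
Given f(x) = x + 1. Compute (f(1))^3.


f(1) = 2
(2)^3 = 8

8


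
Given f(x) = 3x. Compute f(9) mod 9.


f(9) = 27
27 mod 9 = 0

0


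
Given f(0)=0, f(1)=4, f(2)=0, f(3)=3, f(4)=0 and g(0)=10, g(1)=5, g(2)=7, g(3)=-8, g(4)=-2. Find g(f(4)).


f(4) = 0
g(0) = 10

10


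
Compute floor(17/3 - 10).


17/3 = 5.6667
5.6667 - 10 = -4.3333
floor(-4.3333) = -5

-5


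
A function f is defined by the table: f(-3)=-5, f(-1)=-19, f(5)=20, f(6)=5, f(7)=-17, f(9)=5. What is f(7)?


Reading from the table at x = 7

-17


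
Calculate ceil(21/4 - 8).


-2


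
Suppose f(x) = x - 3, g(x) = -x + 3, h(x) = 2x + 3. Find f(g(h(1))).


h(1) = 5
g(5) = -2
f(-2) = -5

-5


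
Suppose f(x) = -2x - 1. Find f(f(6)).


f(6) = -13
f(-13) = 25

25


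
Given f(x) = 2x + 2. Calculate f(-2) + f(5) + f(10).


f(-2) = -2
f(5) = 12
f(10) = 22
Sum = 32

32


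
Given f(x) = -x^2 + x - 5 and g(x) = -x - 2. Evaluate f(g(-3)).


g(-3) = 1
f(1) = (-1)*(1)^2 + 1*(1) - 5 = -5

-5


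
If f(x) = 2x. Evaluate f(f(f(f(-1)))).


-16


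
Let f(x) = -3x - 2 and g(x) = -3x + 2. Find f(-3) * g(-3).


f(-3) = 7
g(-3) = 11
Product = 77

77


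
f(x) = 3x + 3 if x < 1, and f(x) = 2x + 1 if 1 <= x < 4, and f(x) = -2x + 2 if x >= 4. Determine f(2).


2 satisfies 1 <= x < 4
f(2) = 5

5


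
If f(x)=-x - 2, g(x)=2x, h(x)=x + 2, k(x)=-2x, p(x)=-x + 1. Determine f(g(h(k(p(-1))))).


p(-1) = 2
k(2) = -4
h(-4) = -2
g(-2) = -4
f(-4) = 2

2


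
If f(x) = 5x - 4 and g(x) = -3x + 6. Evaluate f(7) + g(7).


16


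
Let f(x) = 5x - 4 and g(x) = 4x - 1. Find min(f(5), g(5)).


f(5) = 21
g(5) = 19
min = 19

19


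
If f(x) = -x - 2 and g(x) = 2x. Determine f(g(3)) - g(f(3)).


f(g(3)) = -8
g(f(3)) = -10
Difference = 2

2


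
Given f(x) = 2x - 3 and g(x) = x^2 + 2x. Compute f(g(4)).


g(4) = 24
f(24) = 45

45


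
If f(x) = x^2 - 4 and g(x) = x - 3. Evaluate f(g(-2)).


g(-2) = -5
f(-5) = 1*(-5)^2 - 4 = 21

21


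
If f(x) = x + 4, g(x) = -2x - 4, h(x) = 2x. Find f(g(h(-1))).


h(-1) = -2
g(-2) = 0
f(0) = 4

4


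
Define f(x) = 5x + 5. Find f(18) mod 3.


f(18) = 95
95 mod 3 = 2

2


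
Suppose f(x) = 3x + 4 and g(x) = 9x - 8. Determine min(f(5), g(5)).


19


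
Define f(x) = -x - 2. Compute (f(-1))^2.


f(-1) = -1
(-1)^2 = 1

1


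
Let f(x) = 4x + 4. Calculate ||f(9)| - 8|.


f(9) = 40
|40| = 40
|40 - 8| = 32

32


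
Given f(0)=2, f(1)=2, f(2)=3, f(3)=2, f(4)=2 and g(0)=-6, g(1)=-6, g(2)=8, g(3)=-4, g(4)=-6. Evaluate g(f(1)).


f(1) = 2
g(2) = 8

8


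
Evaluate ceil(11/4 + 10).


11/4 = 2.75
2.75 + 10 = 12.75
ceil(12.75) = 13

13


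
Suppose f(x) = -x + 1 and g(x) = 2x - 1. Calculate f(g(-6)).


g(-6) = -13
f(-13) = 14

14


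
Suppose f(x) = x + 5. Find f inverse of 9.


4


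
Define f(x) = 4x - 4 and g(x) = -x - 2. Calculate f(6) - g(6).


28


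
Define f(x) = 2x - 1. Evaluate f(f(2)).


f(2) = 3
f(3) = 5

5


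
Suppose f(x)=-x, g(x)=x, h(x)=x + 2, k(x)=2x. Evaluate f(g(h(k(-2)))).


k(-2) = -4
h(-4) = -2
g(-2) = -2
f(-2) = 2

2


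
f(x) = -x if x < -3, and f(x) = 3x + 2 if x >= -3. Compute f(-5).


-5 satisfies x < -3
f(-5) = 5

5


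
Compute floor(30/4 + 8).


30/4 = 7.5
7.5 + 8 = 15.5
floor(15.5) = 15

15


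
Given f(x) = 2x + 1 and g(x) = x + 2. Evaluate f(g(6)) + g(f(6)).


f(g(6)) = 17
g(f(6)) = 15
Sum = 32

32


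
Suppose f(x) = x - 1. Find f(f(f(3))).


f(3) = 2
f(2) = 1
f(1) = 0

0


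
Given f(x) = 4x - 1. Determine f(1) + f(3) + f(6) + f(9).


f(1) = 3
f(3) = 11
f(6) = 23
f(9) = 35
Sum = 72

72


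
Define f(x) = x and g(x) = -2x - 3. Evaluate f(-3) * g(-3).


f(-3) = -3
g(-3) = 3
Product = -9

-9


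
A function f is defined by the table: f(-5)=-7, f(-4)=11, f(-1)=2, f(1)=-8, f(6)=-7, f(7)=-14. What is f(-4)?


Reading from the table at x = -4

11


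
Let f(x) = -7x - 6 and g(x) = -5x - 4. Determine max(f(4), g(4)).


f(4) = -34
g(4) = -24
max = -24

-24


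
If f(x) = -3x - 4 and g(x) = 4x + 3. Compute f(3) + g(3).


f(3) = -13
g(3) = 15
Sum = 2

2


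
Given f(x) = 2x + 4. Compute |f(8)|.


f(8) = 20
|20| = 20

20


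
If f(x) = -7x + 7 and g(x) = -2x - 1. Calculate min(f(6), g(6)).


-35


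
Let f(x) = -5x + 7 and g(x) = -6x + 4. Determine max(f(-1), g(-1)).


f(-1) = 12
g(-1) = 10
max = 12

12


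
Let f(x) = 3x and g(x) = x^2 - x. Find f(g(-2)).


18


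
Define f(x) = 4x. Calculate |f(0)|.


f(0) = 0
|0| = 0

0


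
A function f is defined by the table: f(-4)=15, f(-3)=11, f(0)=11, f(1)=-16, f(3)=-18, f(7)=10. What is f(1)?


Reading from the table at x = 1

-16


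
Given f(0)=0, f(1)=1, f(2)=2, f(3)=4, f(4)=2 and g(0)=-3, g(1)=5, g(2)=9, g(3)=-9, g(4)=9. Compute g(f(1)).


f(1) = 1
g(1) = 5

5


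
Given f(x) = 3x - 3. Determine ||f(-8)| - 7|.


f(-8) = -27
|-27| = 27
|27 - 7| = 20

20


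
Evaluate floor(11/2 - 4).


11/2 = 5.5
5.5 - 4 = 1.5
floor(1.5) = 1

1


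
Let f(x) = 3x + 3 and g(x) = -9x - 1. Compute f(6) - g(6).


f(6) = 21
g(6) = -55
Difference = 76

76


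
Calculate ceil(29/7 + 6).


11


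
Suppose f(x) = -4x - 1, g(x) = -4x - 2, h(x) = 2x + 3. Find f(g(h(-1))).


h(-1) = 1
g(1) = -6
f(-6) = 23

23


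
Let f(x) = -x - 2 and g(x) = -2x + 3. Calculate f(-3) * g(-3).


f(-3) = 1
g(-3) = 9
Product = 9

9


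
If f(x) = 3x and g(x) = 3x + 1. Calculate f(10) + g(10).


f(10) = 30
g(10) = 31
Sum = 61

61


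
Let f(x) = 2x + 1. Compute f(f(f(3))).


f(3) = 7
f(7) = 15
f(15) = 31

31


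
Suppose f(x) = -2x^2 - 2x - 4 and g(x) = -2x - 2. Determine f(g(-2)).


-16


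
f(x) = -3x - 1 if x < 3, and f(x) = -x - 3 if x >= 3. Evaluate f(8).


-11


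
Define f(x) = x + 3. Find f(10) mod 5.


f(10) = 13
13 mod 5 = 3

3


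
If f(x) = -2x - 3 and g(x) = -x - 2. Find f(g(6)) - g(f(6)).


0


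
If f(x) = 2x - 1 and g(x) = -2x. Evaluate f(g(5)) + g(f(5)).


-39


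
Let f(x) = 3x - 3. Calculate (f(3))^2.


f(3) = 6
(6)^2 = 36

36


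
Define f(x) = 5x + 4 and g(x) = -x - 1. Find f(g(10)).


-51


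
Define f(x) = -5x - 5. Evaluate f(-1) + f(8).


f(-1) = 0
f(8) = -45
Sum = -45

-45


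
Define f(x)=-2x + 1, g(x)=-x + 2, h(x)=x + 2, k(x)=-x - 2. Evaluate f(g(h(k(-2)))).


k(-2) = 0
h(0) = 2
g(2) = 0
f(0) = 1

1


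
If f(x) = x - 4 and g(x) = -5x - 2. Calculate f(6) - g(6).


f(6) = 2
g(6) = -32
Difference = 34

34


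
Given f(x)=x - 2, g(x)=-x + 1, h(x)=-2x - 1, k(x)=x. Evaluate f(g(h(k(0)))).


k(0) = 0
h(0) = -1
g(-1) = 2
f(2) = 0

0


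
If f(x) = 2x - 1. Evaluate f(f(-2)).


f(-2) = -5
f(-5) = -11

-11


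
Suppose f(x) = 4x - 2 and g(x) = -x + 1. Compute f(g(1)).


g(1) = 0
f(0) = -2

-2


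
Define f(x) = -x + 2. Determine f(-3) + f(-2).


f(-3) = 5
f(-2) = 4
Sum = 9

9


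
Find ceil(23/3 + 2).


23/3 = 7.6667
7.6667 + 2 = 9.6667
ceil(9.6667) = 10

10


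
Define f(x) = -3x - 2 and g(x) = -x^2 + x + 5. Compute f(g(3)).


g(3) = -1
f(-1) = 1

1


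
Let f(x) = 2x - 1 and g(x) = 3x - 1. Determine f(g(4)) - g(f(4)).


1


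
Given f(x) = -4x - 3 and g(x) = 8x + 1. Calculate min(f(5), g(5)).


-23


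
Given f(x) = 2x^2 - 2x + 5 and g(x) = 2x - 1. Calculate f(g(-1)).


g(-1) = -3
f(-3) = 2*(-3)^2 - 2*(-3) + 5 = 29

29


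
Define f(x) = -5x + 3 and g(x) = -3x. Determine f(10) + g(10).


f(10) = -47
g(10) = -30
Sum = -77

-77


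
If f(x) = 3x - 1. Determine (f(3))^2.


f(3) = 8
(8)^2 = 64

64


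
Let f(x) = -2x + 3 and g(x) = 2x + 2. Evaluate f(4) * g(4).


f(4) = -5
g(4) = 10
Product = -50

-50


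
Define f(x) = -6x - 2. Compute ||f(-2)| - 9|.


f(-2) = 10
|10| = 10
|10 - 9| = 1

1


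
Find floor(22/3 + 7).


22/3 = 7.3333
7.3333 + 7 = 14.3333
floor(14.3333) = 14

14


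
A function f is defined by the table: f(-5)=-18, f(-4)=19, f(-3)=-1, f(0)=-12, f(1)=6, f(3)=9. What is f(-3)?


Reading from the table at x = -3

-1


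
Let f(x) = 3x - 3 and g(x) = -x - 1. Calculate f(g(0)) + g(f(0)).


f(g(0)) = -6
g(f(0)) = 2
Sum = -4

-4


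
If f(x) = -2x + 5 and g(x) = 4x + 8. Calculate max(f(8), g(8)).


f(8) = -11
g(8) = 40
max = 40

40


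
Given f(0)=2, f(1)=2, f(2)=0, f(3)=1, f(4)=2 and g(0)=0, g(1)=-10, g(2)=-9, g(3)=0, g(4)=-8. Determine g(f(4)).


f(4) = 2
g(2) = -9

-9


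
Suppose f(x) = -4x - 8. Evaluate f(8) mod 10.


f(8) = -40
-40 mod 10 = 0

0


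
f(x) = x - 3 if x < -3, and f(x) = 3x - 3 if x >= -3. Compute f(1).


0


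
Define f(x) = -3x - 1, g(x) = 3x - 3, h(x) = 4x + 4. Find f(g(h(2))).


h(2) = 12
g(12) = 33
f(33) = -100

-100


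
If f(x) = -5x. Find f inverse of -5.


Solve -5x = -5
x = (-5) / (-5) = 1

1


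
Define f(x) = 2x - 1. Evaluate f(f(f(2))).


9


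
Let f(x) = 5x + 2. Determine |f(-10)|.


48


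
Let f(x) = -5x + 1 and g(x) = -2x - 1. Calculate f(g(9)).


g(9) = -19
f(-19) = 96

96


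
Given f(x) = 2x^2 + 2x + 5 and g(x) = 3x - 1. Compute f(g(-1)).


g(-1) = -4
f(-4) = 2*(-4)^2 + 2*(-4) + 5 = 29

29


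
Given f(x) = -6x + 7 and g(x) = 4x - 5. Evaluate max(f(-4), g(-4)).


f(-4) = 31
g(-4) = -21
max = 31

31


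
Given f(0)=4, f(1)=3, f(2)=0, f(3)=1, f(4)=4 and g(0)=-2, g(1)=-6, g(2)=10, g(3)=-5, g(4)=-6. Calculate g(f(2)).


f(2) = 0
g(0) = -2

-2


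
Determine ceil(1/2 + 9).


1/2 = 0.5
0.5 + 9 = 9.5
ceil(9.5) = 10

10


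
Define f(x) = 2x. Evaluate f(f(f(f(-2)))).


f(-2) = -4
f(-4) = -8
f(-8) = -16
f(-16) = -32

-32


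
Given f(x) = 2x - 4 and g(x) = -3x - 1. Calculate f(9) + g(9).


f(9) = 14
g(9) = -28
Sum = -14

-14


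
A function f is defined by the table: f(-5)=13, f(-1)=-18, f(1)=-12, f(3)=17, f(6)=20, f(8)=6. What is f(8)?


Reading from the table at x = 8

6


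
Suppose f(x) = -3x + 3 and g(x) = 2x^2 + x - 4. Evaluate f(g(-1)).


g(-1) = -3
f(-3) = 12

12


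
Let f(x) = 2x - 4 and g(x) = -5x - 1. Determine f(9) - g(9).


f(9) = 14
g(9) = -46
Difference = 60

60


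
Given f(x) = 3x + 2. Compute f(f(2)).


26


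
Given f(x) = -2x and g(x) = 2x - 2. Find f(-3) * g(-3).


f(-3) = 6
g(-3) = -8
Product = -48

-48


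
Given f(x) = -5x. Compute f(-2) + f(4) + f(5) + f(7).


f(-2) = 10
f(4) = -20
f(5) = -25
f(7) = -35
Sum = -70

-70


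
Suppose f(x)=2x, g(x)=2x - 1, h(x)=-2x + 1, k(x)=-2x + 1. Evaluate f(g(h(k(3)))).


k(3) = -5
h(-5) = 11
g(11) = 21
f(21) = 42

42


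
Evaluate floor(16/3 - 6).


16/3 = 5.3333
5.3333 - 6 = -0.6667
floor(-0.6667) = -1

-1


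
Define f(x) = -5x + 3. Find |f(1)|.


f(1) = -2
|-2| = 2

2


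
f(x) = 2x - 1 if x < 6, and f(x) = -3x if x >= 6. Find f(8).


8 satisfies x >= 6
f(8) = -24

-24


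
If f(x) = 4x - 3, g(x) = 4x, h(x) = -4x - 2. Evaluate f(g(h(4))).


h(4) = -18
g(-18) = -72
f(-72) = -291

-291


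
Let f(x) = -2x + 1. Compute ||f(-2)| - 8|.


f(-2) = 5
|5| = 5
|5 - 8| = 3

3


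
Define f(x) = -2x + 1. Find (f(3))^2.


f(3) = -5
(-5)^2 = 25

25


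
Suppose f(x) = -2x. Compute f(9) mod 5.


f(9) = -18
-18 mod 5 = 2

2


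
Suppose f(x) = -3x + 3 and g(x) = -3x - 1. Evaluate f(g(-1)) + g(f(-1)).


f(g(-1)) = -3
g(f(-1)) = -19
Sum = -22

-22


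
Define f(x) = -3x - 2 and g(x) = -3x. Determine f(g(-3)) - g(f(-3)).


f(g(-3)) = -29
g(f(-3)) = -21
Difference = -8

-8


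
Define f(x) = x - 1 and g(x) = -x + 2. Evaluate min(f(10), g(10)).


f(10) = 9
g(10) = -8
min = -8

-8


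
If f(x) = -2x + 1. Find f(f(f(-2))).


f(-2) = 5
f(5) = -9
f(-9) = 19

19


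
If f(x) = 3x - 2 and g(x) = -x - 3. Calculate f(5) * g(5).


f(5) = 13
g(5) = -8
Product = -104

-104


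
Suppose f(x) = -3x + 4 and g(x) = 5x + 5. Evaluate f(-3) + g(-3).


f(-3) = 13
g(-3) = -10
Sum = 3

3


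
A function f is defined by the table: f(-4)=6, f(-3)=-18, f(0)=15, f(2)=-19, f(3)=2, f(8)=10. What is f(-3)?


Reading from the table at x = -3

-18


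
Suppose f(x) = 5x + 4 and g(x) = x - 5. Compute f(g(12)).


g(12) = 7
f(7) = 39

39


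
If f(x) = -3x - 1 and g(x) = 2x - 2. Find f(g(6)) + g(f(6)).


f(g(6)) = -31
g(f(6)) = -40
Sum = -71

-71


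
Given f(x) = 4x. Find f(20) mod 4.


f(20) = 80
80 mod 4 = 0

0


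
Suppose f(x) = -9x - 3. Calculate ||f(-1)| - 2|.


f(-1) = 6
|6| = 6
|6 - 2| = 4

4


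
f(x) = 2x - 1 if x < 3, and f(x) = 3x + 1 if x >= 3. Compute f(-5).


-5 satisfies x < 3
f(-5) = -11

-11


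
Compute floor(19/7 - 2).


19/7 = 2.7143
2.7143 - 2 = 0.7143
floor(0.7143) = 0

0


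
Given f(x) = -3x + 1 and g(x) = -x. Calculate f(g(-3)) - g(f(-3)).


2


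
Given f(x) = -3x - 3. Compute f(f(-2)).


f(-2) = 3
f(3) = -12

-12


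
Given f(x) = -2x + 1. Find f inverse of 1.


Solve -2x + 1 = 1
x = (1 - 1) / (-2) = 0

0


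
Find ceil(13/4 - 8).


-4


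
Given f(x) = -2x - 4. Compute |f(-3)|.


f(-3) = 2
|2| = 2

2


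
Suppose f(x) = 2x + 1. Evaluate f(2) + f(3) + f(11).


f(2) = 5
f(3) = 7
f(11) = 23
Sum = 35

35


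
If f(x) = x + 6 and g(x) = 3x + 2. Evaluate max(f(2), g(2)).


f(2) = 8
g(2) = 8
max = 8

8


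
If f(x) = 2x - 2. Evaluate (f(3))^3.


64


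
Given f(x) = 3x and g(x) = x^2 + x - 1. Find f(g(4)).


g(4) = 19
f(19) = 57

57


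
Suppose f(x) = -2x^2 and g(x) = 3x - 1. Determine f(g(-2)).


g(-2) = -7
f(-7) = (-2)*(-7)^2 = -98

-98


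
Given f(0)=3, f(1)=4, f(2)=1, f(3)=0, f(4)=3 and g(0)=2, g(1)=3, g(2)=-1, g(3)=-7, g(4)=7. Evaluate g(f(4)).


f(4) = 3
g(3) = -7

-7


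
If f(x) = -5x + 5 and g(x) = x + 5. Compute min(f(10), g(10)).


f(10) = -45
g(10) = 15
min = -45

-45


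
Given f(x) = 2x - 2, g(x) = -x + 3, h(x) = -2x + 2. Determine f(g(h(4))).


h(4) = -6
g(-6) = 9
f(9) = 16

16


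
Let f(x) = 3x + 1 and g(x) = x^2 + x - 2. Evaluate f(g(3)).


g(3) = 10
f(10) = 31

31


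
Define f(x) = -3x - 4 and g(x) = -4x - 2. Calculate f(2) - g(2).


f(2) = -10
g(2) = -10
Difference = 0

0


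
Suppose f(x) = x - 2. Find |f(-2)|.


f(-2) = -4
|-4| = 4

4


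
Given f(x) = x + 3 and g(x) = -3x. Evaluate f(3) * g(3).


-54


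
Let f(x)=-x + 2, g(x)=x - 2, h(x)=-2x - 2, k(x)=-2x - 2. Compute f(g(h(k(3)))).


-10


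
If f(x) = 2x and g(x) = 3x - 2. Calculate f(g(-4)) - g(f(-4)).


-2


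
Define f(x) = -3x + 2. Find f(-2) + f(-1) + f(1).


f(-2) = 8
f(-1) = 5
f(1) = -1
Sum = 12

12


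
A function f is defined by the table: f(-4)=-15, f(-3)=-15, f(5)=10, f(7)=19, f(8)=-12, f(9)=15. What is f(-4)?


Reading from the table at x = -4

-15


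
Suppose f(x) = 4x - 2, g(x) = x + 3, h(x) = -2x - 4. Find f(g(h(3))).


h(3) = -10
g(-10) = -7
f(-7) = -30

-30


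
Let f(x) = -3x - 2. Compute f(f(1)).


13


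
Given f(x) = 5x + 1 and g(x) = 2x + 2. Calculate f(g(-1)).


1


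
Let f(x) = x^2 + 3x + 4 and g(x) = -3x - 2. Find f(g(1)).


g(1) = -5
f(-5) = 1*(-5)^2 + 3*(-5) + 4 = 14

14


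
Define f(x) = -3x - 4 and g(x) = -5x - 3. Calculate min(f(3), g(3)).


-18


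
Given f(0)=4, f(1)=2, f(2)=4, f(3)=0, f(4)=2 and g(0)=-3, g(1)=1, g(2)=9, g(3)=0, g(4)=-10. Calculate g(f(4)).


f(4) = 2
g(2) = 9

9


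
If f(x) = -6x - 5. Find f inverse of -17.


Solve -6x - 5 = -17
x = (-17 + 5) / (-6) = 2

2


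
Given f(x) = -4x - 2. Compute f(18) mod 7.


f(18) = -74
-74 mod 7 = 3

3


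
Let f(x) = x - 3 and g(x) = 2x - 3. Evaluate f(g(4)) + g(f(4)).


1


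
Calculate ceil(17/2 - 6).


17/2 = 8.5
8.5 - 6 = 2.5
ceil(2.5) = 3

3


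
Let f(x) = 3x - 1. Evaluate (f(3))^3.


f(3) = 8
(8)^3 = 512

512


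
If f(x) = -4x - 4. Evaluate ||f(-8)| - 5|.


f(-8) = 28
|28| = 28
|28 - 5| = 23

23


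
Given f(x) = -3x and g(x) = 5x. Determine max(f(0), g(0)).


f(0) = 0
g(0) = 0
max = 0

0


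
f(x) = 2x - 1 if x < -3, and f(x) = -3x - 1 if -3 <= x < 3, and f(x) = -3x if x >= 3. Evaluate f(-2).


-2 satisfies -3 <= x < 3
f(-2) = 5

5


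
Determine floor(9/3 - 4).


9/3 = 3
3 - 4 = -1
floor(-1) = -1

-1


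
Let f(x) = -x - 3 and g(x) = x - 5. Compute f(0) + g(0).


-8


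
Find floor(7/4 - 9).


7/4 = 1.75
1.75 - 9 = -7.25
floor(-7.25) = -8

-8


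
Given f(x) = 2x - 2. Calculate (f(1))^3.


f(1) = 0
(0)^3 = 0

0


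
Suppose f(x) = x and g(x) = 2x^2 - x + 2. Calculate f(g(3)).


g(3) = 17
f(17) = 17

17


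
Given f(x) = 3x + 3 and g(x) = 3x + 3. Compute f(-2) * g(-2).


9


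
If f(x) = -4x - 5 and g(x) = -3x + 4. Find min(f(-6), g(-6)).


f(-6) = 19
g(-6) = 22
min = 19

19


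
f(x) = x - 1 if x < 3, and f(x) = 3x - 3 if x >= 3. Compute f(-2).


-2 satisfies x < 3
f(-2) = -3

-3


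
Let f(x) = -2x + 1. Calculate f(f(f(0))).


f(0) = 1
f(1) = -1
f(-1) = 3

3


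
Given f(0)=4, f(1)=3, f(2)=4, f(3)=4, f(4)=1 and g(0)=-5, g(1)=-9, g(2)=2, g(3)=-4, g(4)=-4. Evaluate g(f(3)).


f(3) = 4
g(4) = -4

-4


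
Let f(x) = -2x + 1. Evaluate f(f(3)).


f(3) = -5
f(-5) = 11

11


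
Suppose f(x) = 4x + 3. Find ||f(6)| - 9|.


f(6) = 27
|27| = 27
|27 - 9| = 18

18


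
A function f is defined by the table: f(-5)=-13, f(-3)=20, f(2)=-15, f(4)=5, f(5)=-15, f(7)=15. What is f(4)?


Reading from the table at x = 4

5


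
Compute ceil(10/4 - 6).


10/4 = 2.5
2.5 - 6 = -3.5
ceil(-3.5) = -3

-3


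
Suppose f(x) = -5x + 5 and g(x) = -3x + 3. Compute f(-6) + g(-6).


56


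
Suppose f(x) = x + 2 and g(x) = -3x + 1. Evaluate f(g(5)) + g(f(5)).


-32


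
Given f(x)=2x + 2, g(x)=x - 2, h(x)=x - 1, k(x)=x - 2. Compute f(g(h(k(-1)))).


k(-1) = -3
h(-3) = -4
g(-4) = -6
f(-6) = -10

-10


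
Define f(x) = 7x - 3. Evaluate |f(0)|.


3


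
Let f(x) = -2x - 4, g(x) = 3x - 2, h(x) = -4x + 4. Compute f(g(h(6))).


h(6) = -20
g(-20) = -62
f(-62) = 120

120


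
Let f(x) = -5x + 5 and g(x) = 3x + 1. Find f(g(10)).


g(10) = 31
f(31) = -150

-150


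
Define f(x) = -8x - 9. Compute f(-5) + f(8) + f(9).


f(-5) = 31
f(8) = -73
f(9) = -81
Sum = -123

-123


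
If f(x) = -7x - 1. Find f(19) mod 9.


f(19) = -134
-134 mod 9 = 1

1


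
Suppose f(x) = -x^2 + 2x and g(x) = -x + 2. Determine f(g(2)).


g(2) = 0
f(0) = (-1)*(0)^2 + 2*(0) = 0

0


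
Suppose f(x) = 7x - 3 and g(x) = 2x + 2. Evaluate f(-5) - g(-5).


f(-5) = -38
g(-5) = -8
Difference = -30

-30


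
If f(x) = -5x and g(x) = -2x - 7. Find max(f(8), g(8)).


f(8) = -40
g(8) = -23
max = -23

-23


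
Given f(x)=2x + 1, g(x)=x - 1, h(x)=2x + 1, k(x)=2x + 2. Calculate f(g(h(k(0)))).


k(0) = 2
h(2) = 5
g(5) = 4
f(4) = 9

9


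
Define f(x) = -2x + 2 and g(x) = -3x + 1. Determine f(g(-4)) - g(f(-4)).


f(g(-4)) = -24
g(f(-4)) = -29
Difference = 5

5


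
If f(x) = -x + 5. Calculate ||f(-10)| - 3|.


f(-10) = 15
|15| = 15
|15 - 3| = 12

12


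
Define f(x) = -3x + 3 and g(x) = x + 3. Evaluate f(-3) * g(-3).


f(-3) = 12
g(-3) = 0
Product = 0

0


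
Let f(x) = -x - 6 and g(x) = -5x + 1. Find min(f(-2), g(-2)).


f(-2) = -4
g(-2) = 11
min = -4

-4


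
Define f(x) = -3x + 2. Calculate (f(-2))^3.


f(-2) = 8
(8)^3 = 512

512


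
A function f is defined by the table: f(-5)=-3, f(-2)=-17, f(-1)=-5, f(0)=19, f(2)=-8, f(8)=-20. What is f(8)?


Reading from the table at x = 8

-20


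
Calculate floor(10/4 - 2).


10/4 = 2.5
2.5 - 2 = 0.5
floor(0.5) = 0

0


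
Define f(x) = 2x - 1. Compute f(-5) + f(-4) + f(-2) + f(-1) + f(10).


f(-5) = -11
f(-4) = -9
f(-2) = -5
f(-1) = -3
f(10) = 19
Sum = -9

-9


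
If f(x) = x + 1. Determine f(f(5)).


f(5) = 6
f(6) = 7

7


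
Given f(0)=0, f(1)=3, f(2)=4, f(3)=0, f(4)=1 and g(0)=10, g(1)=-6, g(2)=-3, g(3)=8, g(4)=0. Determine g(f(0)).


f(0) = 0
g(0) = 10

10


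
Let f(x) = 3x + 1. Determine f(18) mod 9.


1


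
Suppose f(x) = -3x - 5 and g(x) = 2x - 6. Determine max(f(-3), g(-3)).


f(-3) = 4
g(-3) = -12
max = 4

4


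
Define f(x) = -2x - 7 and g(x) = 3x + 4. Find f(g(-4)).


g(-4) = -8
f(-8) = 9

9


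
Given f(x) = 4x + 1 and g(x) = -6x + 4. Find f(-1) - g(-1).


-13


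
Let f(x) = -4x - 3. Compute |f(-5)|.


f(-5) = 17
|17| = 17

17


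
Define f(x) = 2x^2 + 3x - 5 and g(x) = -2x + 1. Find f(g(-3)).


g(-3) = 7
f(7) = 2*(7)^2 + 3*(7) - 5 = 114

114


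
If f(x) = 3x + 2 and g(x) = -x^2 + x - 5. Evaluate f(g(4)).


-49


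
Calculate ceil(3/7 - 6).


3/7 = 0.4286
0.4286 - 6 = -5.5714
ceil(-5.5714) = -5

-5


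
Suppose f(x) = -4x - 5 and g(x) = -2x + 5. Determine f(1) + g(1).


f(1) = -9
g(1) = 3
Sum = -6

-6


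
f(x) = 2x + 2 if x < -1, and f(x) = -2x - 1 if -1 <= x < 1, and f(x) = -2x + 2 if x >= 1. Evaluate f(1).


0


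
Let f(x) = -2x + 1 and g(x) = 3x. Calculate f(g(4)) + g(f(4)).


f(g(4)) = -23
g(f(4)) = -21
Sum = -44

-44


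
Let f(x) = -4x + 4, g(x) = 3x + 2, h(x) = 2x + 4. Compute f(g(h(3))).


h(3) = 10
g(10) = 32
f(32) = -124

-124


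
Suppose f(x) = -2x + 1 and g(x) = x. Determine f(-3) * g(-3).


f(-3) = 7
g(-3) = -3
Product = -21

-21


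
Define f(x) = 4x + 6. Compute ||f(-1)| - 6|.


f(-1) = 2
|2| = 2
|2 - 6| = 4

4


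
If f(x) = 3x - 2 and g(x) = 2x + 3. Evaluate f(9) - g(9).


f(9) = 25
g(9) = 21
Difference = 4

4


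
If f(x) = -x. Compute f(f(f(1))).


f(1) = -1
f(-1) = 1
f(1) = -1

-1


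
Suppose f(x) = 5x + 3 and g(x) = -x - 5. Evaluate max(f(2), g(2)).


f(2) = 13
g(2) = -7
max = 13

13


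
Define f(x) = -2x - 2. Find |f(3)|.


f(3) = -8
|-8| = 8

8


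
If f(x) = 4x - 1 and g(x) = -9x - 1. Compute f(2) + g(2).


-12


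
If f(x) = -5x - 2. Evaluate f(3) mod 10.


f(3) = -17
-17 mod 10 = 3

3


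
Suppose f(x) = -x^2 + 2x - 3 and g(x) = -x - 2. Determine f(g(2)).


g(2) = -4
f(-4) = (-1)*(-4)^2 + 2*(-4) - 3 = -27

-27


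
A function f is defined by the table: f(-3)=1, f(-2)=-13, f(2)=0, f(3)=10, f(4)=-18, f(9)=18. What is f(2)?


Reading from the table at x = 2

0


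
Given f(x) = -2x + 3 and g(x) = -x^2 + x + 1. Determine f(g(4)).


g(4) = -11
f(-11) = 25

25


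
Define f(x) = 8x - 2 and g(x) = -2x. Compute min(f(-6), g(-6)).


f(-6) = -50
g(-6) = 12
min = -50

-50


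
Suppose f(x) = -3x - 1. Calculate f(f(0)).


f(0) = -1
f(-1) = 2

2


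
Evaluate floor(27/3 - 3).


27/3 = 9
9 - 3 = 6
floor(6) = 6

6


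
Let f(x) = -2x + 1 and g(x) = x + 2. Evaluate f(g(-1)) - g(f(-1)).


-6


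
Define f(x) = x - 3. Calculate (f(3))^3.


f(3) = 0
(0)^3 = 0

0


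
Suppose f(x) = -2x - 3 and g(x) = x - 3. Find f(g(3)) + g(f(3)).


f(g(3)) = -3
g(f(3)) = -12
Sum = -15

-15


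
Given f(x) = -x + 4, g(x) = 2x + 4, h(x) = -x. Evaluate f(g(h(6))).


h(6) = -6
g(-6) = -8
f(-8) = 12

12


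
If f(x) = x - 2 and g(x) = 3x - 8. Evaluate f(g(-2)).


g(-2) = -14
f(-14) = -16

-16


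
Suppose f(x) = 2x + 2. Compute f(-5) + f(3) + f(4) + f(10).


f(-5) = -8
f(3) = 8
f(4) = 10
f(10) = 22
Sum = 32

32


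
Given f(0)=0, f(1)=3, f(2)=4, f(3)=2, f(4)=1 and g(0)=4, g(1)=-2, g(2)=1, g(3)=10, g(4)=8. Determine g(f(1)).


f(1) = 3
g(3) = 10

10


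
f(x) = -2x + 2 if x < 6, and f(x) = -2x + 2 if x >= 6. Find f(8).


8 satisfies x >= 6
f(8) = -14

-14


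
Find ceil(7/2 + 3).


7/2 = 3.5
3.5 + 3 = 6.5
ceil(6.5) = 7

7


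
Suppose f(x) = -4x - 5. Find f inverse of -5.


Solve -4x - 5 = -5
x = (-5 + 5) / (-4) = 0

0


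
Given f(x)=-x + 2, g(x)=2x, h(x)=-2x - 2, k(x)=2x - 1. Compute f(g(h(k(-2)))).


-14


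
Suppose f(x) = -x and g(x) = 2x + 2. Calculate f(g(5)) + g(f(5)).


f(g(5)) = -12
g(f(5)) = -8
Sum = -20

-20


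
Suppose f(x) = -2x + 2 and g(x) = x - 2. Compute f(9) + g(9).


f(9) = -16
g(9) = 7
Sum = -9

-9


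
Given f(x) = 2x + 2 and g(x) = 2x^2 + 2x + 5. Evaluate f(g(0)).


g(0) = 5
f(5) = 12

12


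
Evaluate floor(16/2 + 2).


10


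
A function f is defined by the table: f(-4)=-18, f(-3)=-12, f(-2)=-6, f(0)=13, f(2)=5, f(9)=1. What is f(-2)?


Reading from the table at x = -2

-6


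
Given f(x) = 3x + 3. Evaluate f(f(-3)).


f(-3) = -6
f(-6) = -15

-15


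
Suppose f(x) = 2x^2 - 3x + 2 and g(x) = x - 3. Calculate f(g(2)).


g(2) = -1
f(-1) = 2*(-1)^2 - 3*(-1) + 2 = 7

7


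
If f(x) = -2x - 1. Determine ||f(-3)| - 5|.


0


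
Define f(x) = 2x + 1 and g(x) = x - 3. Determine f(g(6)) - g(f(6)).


-3


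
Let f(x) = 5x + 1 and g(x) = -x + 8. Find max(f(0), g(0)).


f(0) = 1
g(0) = 8
max = 8

8


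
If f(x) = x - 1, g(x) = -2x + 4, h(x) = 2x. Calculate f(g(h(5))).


h(5) = 10
g(10) = -16
f(-16) = -17

-17


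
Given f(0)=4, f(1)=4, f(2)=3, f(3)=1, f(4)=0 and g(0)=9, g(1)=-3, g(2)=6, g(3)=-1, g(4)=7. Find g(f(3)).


f(3) = 1
g(1) = -3

-3


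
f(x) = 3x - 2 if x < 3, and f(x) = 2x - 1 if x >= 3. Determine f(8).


8 satisfies x >= 3
f(8) = 15

15


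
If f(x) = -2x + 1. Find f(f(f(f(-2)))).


f(-2) = 5
f(5) = -9
f(-9) = 19
f(19) = -37

-37


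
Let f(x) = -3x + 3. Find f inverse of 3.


Solve -3x + 3 = 3
x = (3 - 3) / (-3) = 0

0


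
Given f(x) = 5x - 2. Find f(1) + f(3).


f(1) = 3
f(3) = 13
Sum = 16

16


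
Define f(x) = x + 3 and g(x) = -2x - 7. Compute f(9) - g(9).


f(9) = 12
g(9) = -25
Difference = 37

37


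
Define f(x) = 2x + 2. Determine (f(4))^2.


f(4) = 10
(10)^2 = 100

100


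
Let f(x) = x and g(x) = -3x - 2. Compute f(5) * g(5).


f(5) = 5
g(5) = -17
Product = -85

-85


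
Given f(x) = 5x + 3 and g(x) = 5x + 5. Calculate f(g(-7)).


g(-7) = -30
f(-30) = -147

-147


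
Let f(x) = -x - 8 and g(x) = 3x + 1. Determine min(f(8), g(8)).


f(8) = -16
g(8) = 25
min = -16

-16


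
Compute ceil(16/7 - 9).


-6


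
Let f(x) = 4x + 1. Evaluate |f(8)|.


f(8) = 33
|33| = 33

33


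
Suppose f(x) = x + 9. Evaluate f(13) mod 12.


10


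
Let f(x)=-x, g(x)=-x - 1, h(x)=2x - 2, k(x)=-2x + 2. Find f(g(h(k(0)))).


k(0) = 2
h(2) = 2
g(2) = -3
f(-3) = 3

3


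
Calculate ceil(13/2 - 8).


-1


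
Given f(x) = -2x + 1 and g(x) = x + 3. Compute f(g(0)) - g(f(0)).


f(g(0)) = -5
g(f(0)) = 4
Difference = -9

-9


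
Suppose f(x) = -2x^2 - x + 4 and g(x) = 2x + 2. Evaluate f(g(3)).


g(3) = 8
f(8) = (-2)*(8)^2 - 1*(8) + 4 = -132

-132


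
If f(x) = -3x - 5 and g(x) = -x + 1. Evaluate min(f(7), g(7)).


-26


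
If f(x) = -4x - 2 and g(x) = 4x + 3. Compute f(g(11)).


-190


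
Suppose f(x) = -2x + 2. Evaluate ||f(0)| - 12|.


10


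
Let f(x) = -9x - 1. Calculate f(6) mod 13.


f(6) = -55
-55 mod 13 = 10

10


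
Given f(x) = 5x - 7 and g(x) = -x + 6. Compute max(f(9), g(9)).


38


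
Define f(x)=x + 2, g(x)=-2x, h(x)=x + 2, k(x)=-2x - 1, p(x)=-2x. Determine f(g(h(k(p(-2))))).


p(-2) = 4
k(4) = -9
h(-9) = -7
g(-7) = 14
f(14) = 16

16


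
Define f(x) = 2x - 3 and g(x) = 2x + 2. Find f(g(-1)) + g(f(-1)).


-11


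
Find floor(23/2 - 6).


23/2 = 11.5
11.5 - 6 = 5.5
floor(5.5) = 5

5


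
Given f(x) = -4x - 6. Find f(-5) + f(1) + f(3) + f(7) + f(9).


f(-5) = 14
f(1) = -10
f(3) = -18
f(7) = -34
f(9) = -42
Sum = -90

-90


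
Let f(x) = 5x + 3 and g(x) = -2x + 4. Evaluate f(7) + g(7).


f(7) = 38
g(7) = -10
Sum = 28

28


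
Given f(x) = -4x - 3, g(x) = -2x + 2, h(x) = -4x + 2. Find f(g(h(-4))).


h(-4) = 18
g(18) = -34
f(-34) = 133

133


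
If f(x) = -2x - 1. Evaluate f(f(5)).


21


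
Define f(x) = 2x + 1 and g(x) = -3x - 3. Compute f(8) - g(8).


f(8) = 17
g(8) = -27
Difference = 44

44


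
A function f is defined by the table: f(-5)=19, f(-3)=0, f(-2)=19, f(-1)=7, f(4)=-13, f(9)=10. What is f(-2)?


Reading from the table at x = -2

19


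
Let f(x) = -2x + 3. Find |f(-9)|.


f(-9) = 21
|21| = 21

21


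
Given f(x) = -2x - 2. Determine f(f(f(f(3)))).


f(3) = -8
f(-8) = 14
f(14) = -30
f(-30) = 58

58


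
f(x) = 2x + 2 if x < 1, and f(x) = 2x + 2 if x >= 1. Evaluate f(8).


8 satisfies x >= 1
f(8) = 18

18


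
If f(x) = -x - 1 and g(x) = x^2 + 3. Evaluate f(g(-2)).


g(-2) = 7
f(7) = -8

-8


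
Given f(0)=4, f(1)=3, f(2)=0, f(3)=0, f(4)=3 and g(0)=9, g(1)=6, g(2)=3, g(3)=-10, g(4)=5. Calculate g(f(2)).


f(2) = 0
g(0) = 9

9


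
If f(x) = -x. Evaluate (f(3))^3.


f(3) = -3
(-3)^3 = -27

-27


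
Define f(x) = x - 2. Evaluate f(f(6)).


f(6) = 4
f(4) = 2

2


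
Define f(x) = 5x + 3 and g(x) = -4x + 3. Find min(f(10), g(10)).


f(10) = 53
g(10) = -37
min = -37

-37


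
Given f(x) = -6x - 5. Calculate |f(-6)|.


f(-6) = 31
|31| = 31

31


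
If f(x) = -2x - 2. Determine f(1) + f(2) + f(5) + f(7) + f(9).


f(1) = -4
f(2) = -6
f(5) = -12
f(7) = -16
f(9) = -20
Sum = -58

-58


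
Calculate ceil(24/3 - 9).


-1


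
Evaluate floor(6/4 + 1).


6/4 = 1.5
1.5 + 1 = 2.5
floor(2.5) = 2

2


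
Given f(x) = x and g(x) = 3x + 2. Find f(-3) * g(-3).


21


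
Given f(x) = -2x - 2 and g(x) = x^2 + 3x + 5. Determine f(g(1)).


g(1) = 9
f(9) = -20

-20


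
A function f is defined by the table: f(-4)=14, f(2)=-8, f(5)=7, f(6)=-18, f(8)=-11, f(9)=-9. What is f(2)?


Reading from the table at x = 2

-8


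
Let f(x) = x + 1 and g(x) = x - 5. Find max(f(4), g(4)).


f(4) = 5
g(4) = -1
max = 5

5


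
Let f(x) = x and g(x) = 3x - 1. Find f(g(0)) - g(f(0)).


f(g(0)) = -1
g(f(0)) = -1
Difference = 0

0


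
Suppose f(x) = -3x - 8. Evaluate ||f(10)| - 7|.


f(10) = -38
|-38| = 38
|38 - 7| = 31

31


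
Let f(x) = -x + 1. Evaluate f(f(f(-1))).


2


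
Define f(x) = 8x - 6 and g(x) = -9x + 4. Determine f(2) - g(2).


f(2) = 10
g(2) = -14
Difference = 24

24


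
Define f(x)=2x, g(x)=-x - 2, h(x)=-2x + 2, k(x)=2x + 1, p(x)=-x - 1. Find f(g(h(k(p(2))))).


p(2) = -3
k(-3) = -5
h(-5) = 12
g(12) = -14
f(-14) = -28

-28


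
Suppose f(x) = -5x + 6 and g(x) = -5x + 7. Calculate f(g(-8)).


g(-8) = 47
f(47) = -229

-229


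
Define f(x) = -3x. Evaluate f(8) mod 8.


0


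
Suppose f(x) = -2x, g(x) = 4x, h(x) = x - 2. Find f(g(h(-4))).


h(-4) = -6
g(-6) = -24
f(-24) = 48

48


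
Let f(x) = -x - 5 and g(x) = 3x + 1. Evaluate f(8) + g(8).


f(8) = -13
g(8) = 25
Sum = 12

12


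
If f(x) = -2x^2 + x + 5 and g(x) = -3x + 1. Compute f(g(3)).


g(3) = -8
f(-8) = (-2)*(-8)^2 + 1*(-8) + 5 = -131

-131


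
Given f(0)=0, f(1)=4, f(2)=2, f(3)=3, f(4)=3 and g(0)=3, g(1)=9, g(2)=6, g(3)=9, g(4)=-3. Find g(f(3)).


9


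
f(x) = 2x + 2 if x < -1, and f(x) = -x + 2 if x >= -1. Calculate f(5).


5 satisfies x >= -1
f(5) = -3

-3


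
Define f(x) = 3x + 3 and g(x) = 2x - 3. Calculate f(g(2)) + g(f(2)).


f(g(2)) = 6
g(f(2)) = 15
Sum = 21

21


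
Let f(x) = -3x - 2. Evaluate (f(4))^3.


-2744


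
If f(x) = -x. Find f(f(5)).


f(5) = -5
f(-5) = 5

5


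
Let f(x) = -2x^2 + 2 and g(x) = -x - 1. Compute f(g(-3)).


g(-3) = 2
f(2) = (-2)*(2)^2 + 2 = -6

-6


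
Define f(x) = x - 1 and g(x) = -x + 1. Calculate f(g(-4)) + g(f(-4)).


f(g(-4)) = 4
g(f(-4)) = 6
Sum = 10

10


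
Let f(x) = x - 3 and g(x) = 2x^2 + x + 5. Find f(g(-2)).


g(-2) = 11
f(11) = 8

8


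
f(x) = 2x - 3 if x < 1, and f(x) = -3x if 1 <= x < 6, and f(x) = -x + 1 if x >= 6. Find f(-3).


-9


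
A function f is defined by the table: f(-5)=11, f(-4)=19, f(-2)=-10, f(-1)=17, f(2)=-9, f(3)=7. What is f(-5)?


Reading from the table at x = -5

11


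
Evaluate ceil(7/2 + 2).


7/2 = 3.5
3.5 + 2 = 5.5
ceil(5.5) = 6

6


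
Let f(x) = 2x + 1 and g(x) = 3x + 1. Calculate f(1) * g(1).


f(1) = 3
g(1) = 4
Product = 12

12


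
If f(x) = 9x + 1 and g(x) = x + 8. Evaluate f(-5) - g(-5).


f(-5) = -44
g(-5) = 3
Difference = -47

-47


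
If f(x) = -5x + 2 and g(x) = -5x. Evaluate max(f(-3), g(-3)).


f(-3) = 17
g(-3) = 15
max = 17

17


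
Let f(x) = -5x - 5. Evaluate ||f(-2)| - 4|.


f(-2) = 5
|5| = 5
|5 - 4| = 1

1


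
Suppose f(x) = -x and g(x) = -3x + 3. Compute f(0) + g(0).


3


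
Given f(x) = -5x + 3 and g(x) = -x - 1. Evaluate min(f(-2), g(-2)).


f(-2) = 13
g(-2) = 1
min = 1

1


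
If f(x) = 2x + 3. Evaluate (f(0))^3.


f(0) = 3
(3)^3 = 27

27


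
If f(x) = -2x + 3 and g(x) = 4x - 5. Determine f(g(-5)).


53


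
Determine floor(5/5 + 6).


5/5 = 1
1 + 6 = 7
floor(7) = 7

7


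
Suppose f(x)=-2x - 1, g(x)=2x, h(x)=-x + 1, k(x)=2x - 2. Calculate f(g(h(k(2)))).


k(2) = 2
h(2) = -1
g(-1) = -2
f(-2) = 3

3


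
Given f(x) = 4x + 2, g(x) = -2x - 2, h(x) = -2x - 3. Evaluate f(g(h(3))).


h(3) = -9
g(-9) = 16
f(16) = 66

66


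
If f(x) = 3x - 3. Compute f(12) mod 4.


1


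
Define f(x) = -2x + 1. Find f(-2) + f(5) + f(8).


f(-2) = 5
f(5) = -9
f(8) = -15
Sum = -19

-19


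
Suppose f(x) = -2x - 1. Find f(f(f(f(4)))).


f(4) = -9
f(-9) = 17
f(17) = -35
f(-35) = 69

69


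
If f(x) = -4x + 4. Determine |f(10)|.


36


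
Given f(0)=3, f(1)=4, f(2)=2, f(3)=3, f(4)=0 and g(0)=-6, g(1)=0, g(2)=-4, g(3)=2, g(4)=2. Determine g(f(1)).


f(1) = 4
g(4) = 2

2


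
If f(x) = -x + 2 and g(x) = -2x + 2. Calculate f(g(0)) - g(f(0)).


f(g(0)) = 0
g(f(0)) = -2
Difference = 2

2


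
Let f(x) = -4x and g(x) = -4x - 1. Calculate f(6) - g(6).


f(6) = -24
g(6) = -25
Difference = 1

1


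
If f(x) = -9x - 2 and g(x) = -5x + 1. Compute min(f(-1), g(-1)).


f(-1) = 7
g(-1) = 6
min = 6

6


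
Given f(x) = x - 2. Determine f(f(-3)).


f(-3) = -5
f(-5) = -7

-7


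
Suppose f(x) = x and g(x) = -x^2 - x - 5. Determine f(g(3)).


g(3) = -17
f(-17) = -17

-17


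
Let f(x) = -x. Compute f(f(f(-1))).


1


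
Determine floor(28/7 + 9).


28/7 = 4
4 + 9 = 13
floor(13) = 13

13


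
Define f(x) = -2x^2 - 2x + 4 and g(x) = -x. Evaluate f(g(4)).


g(4) = -4
f(-4) = (-2)*(-4)^2 - 2*(-4) + 4 = -20

-20


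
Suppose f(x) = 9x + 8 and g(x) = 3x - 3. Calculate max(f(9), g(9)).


f(9) = 89
g(9) = 24
max = 89

89


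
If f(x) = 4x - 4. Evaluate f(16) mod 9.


f(16) = 60
60 mod 9 = 6

6


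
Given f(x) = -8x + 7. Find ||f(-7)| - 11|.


f(-7) = 63
|63| = 63
|63 - 11| = 52

52


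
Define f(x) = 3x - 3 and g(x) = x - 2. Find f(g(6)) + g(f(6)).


f(g(6)) = 9
g(f(6)) = 13
Sum = 22

22


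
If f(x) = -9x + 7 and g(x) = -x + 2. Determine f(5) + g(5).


f(5) = -38
g(5) = -3
Sum = -41

-41


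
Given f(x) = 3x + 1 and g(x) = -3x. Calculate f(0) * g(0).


0


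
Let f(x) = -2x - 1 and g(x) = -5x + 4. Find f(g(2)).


g(2) = -6
f(-6) = 11

11


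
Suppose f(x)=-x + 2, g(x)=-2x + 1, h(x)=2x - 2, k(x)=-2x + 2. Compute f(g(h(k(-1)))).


k(-1) = 4
h(4) = 6
g(6) = -11
f(-11) = 13

13


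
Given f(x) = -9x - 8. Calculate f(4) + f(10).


f(4) = -44
f(10) = -98
Sum = -142

-142


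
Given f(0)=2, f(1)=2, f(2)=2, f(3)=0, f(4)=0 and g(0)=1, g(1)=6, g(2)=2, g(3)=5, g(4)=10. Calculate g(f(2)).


f(2) = 2
g(2) = 2

2


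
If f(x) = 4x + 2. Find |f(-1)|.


f(-1) = -2
|-2| = 2

2


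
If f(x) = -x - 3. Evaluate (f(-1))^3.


f(-1) = -2
(-2)^3 = -8

-8


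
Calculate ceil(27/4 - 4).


27/4 = 6.75
6.75 - 4 = 2.75
ceil(2.75) = 3

3


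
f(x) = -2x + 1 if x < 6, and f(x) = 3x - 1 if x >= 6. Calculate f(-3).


-3 satisfies x < 6
f(-3) = 7

7


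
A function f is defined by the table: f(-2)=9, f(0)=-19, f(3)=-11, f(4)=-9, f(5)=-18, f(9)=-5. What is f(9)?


-5


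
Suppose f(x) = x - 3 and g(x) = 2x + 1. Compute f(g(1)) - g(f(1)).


3


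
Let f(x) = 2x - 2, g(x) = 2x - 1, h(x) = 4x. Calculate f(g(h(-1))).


-20


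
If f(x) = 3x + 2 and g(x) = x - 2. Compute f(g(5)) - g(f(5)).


f(g(5)) = 11
g(f(5)) = 15
Difference = -4

-4


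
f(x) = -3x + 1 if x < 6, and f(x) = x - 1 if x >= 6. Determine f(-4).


-4 satisfies x < 6
f(-4) = 13

13


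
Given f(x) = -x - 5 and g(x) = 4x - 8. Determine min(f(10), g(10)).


f(10) = -15
g(10) = 32
min = -15

-15


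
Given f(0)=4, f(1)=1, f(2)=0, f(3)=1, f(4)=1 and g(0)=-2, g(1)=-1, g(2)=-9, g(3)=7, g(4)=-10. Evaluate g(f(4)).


-1


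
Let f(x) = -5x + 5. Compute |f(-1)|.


f(-1) = 10
|10| = 10

10


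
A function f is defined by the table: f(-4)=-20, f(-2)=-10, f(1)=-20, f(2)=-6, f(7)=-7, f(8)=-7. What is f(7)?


-7


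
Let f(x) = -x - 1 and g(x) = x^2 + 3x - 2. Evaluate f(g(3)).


-17


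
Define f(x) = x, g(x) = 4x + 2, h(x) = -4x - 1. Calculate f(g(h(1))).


h(1) = -5
g(-5) = -18
f(-18) = -18

-18


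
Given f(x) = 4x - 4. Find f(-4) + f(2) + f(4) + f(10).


f(-4) = -20
f(2) = 4
f(4) = 12
f(10) = 36
Sum = 32

32


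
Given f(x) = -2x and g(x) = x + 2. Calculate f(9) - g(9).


f(9) = -18
g(9) = 11
Difference = -29

-29


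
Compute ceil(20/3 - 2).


20/3 = 6.6667
6.6667 - 2 = 4.6667
ceil(4.6667) = 5

5


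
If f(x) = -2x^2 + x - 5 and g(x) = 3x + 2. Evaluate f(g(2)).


-125


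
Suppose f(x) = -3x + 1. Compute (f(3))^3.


f(3) = -8
(-8)^3 = -512

-512


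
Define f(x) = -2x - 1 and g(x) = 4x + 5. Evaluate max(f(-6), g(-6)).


11


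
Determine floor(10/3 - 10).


10/3 = 3.3333
3.3333 - 10 = -6.6667
floor(-6.6667) = -7

-7


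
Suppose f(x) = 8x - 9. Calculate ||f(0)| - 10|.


f(0) = -9
|-9| = 9
|9 - 10| = 1

1


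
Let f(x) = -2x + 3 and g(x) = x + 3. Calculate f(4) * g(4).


f(4) = -5
g(4) = 7
Product = -35

-35


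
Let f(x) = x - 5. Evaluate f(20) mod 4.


3


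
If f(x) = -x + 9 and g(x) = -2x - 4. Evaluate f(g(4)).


21


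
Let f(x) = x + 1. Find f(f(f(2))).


f(2) = 3
f(3) = 4
f(4) = 5

5


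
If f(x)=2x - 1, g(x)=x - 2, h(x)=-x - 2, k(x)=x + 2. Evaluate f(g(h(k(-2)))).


k(-2) = 0
h(0) = -2
g(-2) = -4
f(-4) = -9

-9


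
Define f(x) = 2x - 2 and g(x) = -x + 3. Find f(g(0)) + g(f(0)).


f(g(0)) = 4
g(f(0)) = 5
Sum = 9

9
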